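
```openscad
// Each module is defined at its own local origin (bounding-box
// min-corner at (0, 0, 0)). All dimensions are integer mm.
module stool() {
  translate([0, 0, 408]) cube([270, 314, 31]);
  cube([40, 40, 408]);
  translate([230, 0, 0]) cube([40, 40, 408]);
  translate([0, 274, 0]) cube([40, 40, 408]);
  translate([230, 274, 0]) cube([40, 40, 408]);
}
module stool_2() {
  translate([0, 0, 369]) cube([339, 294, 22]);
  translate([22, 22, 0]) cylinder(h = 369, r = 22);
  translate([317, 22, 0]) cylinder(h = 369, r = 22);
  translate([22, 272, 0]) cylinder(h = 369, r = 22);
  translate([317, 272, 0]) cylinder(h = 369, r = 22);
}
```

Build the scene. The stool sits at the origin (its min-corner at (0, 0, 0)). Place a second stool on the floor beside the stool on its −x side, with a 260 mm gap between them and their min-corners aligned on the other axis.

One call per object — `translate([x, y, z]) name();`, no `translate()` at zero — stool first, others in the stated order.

stool();
translate([-599, 0, 0]) stool_2();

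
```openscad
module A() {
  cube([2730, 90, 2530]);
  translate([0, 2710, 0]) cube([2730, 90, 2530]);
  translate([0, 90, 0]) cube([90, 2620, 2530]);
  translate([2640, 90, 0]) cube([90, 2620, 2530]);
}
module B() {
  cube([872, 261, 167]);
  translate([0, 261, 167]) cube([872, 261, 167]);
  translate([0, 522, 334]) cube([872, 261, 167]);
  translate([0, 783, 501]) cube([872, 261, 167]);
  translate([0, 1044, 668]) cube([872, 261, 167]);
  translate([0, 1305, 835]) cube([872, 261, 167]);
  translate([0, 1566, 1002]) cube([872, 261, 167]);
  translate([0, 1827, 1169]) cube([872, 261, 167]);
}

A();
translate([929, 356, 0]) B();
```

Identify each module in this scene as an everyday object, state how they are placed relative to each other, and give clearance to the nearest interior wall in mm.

A is a house frame. B is a staircase. The staircase sits inside the house frame, centred. The clearance to the nearest interior wall is 266 mm.

Clearances: x = 839, y = 266; minimum 266 mm.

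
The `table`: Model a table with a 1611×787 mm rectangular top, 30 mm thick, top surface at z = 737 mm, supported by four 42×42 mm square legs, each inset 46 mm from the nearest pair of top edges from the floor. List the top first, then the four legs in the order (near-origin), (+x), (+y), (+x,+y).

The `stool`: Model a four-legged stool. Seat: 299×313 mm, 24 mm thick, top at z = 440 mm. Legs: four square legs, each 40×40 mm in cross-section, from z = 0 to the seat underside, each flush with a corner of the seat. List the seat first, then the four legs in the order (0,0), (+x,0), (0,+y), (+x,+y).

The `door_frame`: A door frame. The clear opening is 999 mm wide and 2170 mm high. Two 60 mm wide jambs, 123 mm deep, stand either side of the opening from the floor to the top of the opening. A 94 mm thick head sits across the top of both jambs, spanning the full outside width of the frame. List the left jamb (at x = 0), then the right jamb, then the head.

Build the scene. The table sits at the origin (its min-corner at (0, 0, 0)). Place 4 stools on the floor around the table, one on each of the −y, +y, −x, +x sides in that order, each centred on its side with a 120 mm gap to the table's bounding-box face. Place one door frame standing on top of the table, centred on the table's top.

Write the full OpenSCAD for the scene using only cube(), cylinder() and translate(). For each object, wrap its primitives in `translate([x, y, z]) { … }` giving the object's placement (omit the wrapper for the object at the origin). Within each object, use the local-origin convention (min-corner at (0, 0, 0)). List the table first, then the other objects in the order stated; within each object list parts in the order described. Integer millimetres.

translate([0, 0, 707]) cube([1611, 787, 30]);
translate([46, 46, 0]) cube([42, 42, 707]);
translate([1523, 46, 0]) cube([42, 42, 707]);
translate([46, 699, 0]) cube([42, 42, 707]);
translate([1523, 699, 0]) cube([42, 42, 707]);
translate([656, -433, 0]) {
  translate([0, 0, 416]) cube([299, 313, 24]);
  cube([40, 40, 416]);
  translate([259, 0, 0]) cube([40, 40, 416]);
  translate([0, 273, 0]) cube([40, 40, 416]);
  translate([259, 273, 0]) cube([40, 40, 416]);
}
translate([656, 907, 0]) {
  translate([0, 0, 416]) cube([299, 313, 24]);
  cube([40, 40, 416]);
  translate([259, 0, 0]) cube([40, 40, 416]);
  translate([0, 273, 0]) cube([40, 40, 416]);
  translate([259, 273, 0]) cube([40, 40, 416]);
}
translate([-419, 237, 0]) {
  translate([0, 0, 416]) cube([299, 313, 24]);
  cube([40, 40, 416]);
  translate([259, 0, 0]) cube([40, 40, 416]);
  translate([0, 273, 0]) cube([40, 40, 416]);
  translate([259, 273, 0]) cube([40, 40, 416]);
}
translate([1731, 237, 0]) {
  translate([0, 0, 416]) cube([299, 313, 24]);
  cube([40, 40, 416]);
  translate([259, 0, 0]) cube([40, 40, 416]);
  translate([0, 273, 0]) cube([40, 40, 416]);
  translate([259, 273, 0]) cube([40, 40, 416]);
}
translate([246, 332, 737]) {
  cube([60, 123, 2170]);
  translate([1059, 0, 0]) cube([60, 123, 2170]);
  translate([0, 0, 2170]) cube([1119, 123, 94]);
}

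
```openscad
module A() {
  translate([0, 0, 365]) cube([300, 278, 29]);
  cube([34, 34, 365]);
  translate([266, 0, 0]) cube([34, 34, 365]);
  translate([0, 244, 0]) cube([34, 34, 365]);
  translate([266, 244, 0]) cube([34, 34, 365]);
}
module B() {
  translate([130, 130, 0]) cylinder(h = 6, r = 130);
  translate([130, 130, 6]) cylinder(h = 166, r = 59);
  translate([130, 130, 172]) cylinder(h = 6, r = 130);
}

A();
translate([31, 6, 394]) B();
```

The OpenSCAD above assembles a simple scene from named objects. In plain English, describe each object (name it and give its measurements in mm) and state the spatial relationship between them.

A is a four-legged stool. The seat is a 300×278×29 mm slab whose top surface is at z = 394 mm; four square legs, each 34×34 mm in cross-section, run from the floor (z = 0) to the underside of the seat, each flush with a corner of the seat.

B is a spool: two coaxial disc flanges of radius 130 mm and thickness 6 mm, joined by a core cylinder of radius 59 mm and height 166 mm. The lower flange rests on z = 0 and the three cylinders share a vertical axis.

The spool is on top of the stool.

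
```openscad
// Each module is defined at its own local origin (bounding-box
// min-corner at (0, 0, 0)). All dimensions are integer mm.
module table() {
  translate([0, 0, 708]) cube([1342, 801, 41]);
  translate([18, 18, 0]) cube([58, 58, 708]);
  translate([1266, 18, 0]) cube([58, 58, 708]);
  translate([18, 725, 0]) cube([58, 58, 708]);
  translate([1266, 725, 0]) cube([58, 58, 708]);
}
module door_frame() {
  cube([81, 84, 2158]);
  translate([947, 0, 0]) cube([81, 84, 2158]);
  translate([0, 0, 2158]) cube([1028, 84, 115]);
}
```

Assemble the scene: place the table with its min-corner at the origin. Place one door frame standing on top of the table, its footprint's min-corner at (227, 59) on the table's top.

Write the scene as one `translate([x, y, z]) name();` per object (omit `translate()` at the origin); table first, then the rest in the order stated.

table();
translate([227, 59, 749]) door_frame();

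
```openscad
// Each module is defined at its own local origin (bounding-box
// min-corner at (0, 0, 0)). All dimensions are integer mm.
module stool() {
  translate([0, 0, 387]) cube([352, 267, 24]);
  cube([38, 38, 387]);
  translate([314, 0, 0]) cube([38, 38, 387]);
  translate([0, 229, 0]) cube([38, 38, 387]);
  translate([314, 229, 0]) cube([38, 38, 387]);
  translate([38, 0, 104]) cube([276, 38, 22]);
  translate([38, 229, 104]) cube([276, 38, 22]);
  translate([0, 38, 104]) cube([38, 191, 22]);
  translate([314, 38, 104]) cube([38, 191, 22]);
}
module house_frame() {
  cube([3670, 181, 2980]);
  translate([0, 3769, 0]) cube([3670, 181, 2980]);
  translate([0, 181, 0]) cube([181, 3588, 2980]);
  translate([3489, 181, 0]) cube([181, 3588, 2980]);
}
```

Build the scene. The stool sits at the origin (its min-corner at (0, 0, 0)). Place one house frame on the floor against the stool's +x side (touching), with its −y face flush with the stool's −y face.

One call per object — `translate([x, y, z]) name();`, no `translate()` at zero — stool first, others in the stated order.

stool();
translate([352, 0, 0]) house_frame();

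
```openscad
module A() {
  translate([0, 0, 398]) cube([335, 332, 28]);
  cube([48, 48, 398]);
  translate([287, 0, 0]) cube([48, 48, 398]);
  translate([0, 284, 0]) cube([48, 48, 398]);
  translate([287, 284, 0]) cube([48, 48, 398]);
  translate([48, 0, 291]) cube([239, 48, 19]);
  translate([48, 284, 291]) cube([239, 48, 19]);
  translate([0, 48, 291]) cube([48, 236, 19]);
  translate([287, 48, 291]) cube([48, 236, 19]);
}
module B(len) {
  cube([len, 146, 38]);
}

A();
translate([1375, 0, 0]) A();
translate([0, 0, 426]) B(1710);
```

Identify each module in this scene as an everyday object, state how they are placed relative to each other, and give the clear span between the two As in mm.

A is a stool. B is a beam. A beam spans the tops of two stools. The clear span between the two stools is 1040 mm.

Second stool starts at x = 1375; first ends at x = 335; clear span = 1375 − 335 = 1040 mm.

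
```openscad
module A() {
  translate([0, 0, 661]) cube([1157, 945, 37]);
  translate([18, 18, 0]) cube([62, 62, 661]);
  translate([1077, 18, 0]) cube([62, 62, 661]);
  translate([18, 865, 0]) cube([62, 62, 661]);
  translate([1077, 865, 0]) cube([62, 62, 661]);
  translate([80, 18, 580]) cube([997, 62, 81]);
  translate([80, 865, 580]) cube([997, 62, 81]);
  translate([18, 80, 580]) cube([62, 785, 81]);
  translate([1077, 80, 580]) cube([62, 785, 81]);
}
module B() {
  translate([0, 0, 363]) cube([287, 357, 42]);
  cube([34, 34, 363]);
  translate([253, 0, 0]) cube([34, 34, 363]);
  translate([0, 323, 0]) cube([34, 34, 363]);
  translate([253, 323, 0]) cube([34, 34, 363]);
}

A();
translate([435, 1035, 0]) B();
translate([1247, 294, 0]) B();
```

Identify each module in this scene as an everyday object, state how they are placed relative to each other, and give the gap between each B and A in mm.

Each stool's nearest face is 90 mm from the table's bounding box.

A is a table. B is a stool. Two stools sit around the table at the +y, +x sides. The gap between each stool and the table is 90 mm.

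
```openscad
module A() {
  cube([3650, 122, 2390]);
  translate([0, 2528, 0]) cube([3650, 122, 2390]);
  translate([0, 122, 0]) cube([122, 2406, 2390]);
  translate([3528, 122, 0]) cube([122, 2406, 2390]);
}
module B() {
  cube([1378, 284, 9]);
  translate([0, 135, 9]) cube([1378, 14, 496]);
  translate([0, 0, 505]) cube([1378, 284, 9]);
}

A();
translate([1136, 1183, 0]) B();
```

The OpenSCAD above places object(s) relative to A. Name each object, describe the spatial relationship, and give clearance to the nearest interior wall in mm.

Clearances: x = 1014, y = 1061; minimum 1014 mm.

A is a house frame. B is an I-beam. The I-beam sits inside the house frame, centred. The clearance to the nearest interior wall is 1014 mm.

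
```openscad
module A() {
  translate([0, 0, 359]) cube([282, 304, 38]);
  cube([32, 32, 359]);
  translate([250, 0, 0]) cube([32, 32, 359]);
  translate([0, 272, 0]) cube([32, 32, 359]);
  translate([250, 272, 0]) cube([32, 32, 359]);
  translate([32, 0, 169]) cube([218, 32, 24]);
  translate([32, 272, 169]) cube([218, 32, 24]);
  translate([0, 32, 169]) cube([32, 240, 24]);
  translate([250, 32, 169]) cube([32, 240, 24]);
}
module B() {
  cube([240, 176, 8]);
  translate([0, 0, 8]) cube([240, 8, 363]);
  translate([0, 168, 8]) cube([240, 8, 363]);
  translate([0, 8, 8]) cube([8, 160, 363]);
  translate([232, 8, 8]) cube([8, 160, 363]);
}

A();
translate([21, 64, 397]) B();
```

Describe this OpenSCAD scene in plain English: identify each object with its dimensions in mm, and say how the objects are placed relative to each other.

A is a simple wooden stool: a rectangular seat 282 mm (x) by 304 mm (y), 38 mm thick, top face at z = 397 mm, on four square legs, each 32×32 mm in cross-section. The legs rest on z = 0, each flush with a corner of the seat. Four stretchers, 32 mm wide and 24 mm tall, connect adjacent legs with their undersides at z = 169 mm, each running between the inner faces of the legs it joins and aligned with the legs' outer faces on the other axis.

B is an open-topped rectangular box: outside dimensions 240×176×371 mm, with a uniform wall and base thickness of 8 mm. The base is a full 240×176 slab on the floor; four walls sit on top of the base. The front and back walls (the −y and +y sides) span the full width; the two side walls fit between them.

The open box is on top of the stool, centred.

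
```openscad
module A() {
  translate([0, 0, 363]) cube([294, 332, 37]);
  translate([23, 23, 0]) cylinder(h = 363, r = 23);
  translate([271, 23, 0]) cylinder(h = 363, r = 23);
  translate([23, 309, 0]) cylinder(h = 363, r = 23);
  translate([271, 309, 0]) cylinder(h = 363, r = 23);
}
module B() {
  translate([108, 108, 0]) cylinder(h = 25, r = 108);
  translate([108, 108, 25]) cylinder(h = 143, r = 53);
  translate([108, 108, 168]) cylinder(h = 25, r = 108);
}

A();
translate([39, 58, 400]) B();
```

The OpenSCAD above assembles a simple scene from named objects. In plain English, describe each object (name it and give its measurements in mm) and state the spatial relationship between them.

A is a simple wooden stool: a rectangular seat 294 mm (x) by 332 mm (y), 37 mm thick, top face at z = 400 mm, on four round legs, each 46 mm in diameter. The legs rest on z = 0, each leg's axis is inset half a diameter from the nearest pair of seat edges (so the leg's bounding box is flush with the corner).

B is a spool: two coaxial disc flanges of radius 108 mm and thickness 25 mm, joined by a core cylinder of radius 53 mm and height 143 mm. The lower flange rests on z = 0 and the three cylinders share a vertical axis.

The spool is on top of the stool, centred.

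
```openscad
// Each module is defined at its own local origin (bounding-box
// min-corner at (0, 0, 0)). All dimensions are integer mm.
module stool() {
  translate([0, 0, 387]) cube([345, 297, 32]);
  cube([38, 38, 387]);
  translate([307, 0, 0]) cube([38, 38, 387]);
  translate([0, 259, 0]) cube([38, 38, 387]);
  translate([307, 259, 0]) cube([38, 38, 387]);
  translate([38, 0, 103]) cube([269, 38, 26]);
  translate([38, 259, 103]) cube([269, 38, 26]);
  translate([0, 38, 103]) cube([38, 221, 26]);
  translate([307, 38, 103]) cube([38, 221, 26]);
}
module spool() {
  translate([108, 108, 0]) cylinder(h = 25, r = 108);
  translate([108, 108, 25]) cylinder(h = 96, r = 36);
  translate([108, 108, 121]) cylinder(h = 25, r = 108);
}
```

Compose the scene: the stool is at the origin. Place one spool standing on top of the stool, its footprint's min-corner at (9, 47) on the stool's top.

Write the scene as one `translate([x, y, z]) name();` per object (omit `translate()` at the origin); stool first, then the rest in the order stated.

stool();
translate([9, 47, 419]) spool();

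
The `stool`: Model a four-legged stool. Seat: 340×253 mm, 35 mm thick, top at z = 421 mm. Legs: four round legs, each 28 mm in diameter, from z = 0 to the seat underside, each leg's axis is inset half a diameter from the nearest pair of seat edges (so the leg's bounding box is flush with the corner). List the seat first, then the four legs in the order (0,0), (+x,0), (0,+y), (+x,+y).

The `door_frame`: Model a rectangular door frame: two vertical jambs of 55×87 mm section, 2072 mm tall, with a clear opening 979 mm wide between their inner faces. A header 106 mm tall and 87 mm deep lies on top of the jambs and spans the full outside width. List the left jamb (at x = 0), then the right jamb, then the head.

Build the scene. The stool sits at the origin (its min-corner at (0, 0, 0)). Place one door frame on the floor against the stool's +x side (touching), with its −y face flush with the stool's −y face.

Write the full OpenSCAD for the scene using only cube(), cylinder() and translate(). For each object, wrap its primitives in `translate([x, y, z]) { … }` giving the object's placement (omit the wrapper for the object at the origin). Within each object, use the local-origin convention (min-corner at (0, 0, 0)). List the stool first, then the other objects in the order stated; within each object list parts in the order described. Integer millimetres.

translate([0, 0, 386]) cube([340, 253, 35]);
translate([14, 14, 0]) cylinder(h = 386, r = 14);
translate([326, 14, 0]) cylinder(h = 386, r = 14);
translate([14, 239, 0]) cylinder(h = 386, r = 14);
translate([326, 239, 0]) cylinder(h = 386, r = 14);
translate([340, 0, 0]) {
  cube([55, 87, 2072]);
  translate([1034, 0, 0]) cube([55, 87, 2072]);
  translate([0, 0, 2072]) cube([1089, 87, 106]);
}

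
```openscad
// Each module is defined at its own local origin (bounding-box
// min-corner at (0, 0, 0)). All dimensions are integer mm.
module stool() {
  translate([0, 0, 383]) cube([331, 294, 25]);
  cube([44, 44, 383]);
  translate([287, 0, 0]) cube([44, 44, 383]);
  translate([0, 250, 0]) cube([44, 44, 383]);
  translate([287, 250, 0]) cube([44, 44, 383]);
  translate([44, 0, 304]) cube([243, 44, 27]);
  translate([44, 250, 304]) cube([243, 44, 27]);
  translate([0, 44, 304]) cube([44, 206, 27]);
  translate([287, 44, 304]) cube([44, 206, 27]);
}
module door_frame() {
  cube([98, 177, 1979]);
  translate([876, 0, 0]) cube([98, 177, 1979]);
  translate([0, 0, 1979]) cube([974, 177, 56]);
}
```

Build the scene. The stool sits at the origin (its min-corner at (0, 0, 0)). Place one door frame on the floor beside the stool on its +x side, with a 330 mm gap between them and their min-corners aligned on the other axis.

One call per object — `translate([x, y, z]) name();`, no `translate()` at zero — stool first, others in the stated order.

stool();
translate([661, 0, 0]) door_frame();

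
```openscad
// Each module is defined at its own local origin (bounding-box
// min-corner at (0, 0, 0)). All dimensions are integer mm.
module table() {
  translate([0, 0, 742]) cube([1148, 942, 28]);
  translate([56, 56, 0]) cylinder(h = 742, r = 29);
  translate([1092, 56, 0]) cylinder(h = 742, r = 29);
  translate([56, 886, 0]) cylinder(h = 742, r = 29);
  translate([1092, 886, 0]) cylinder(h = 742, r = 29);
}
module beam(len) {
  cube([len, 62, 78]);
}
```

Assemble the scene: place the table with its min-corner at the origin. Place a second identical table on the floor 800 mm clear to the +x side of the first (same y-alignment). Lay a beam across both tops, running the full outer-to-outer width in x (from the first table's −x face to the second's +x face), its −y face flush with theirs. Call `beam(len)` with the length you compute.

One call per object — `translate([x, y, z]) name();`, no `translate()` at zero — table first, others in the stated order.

table();
translate([1948, 0, 0]) table();
translate([0, 0, 770]) beam(3096);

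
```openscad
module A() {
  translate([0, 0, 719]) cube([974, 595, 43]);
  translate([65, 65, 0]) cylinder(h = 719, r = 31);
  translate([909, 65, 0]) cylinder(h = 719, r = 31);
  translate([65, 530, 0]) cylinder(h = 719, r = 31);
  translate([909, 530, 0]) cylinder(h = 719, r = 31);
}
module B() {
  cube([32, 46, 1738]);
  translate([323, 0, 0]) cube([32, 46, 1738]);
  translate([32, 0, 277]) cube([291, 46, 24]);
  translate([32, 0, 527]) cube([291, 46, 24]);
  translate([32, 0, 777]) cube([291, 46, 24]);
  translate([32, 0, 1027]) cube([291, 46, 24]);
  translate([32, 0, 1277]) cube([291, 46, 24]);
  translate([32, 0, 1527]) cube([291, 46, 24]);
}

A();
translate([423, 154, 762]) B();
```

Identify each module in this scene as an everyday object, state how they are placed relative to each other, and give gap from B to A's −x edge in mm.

The ladder's min-x is at 423; the table's min-x is 0; gap = 423 mm.

A is a table. B is a ladder. The ladder is on top of the table. The gap from the ladder to the table's −x edge is 423 mm.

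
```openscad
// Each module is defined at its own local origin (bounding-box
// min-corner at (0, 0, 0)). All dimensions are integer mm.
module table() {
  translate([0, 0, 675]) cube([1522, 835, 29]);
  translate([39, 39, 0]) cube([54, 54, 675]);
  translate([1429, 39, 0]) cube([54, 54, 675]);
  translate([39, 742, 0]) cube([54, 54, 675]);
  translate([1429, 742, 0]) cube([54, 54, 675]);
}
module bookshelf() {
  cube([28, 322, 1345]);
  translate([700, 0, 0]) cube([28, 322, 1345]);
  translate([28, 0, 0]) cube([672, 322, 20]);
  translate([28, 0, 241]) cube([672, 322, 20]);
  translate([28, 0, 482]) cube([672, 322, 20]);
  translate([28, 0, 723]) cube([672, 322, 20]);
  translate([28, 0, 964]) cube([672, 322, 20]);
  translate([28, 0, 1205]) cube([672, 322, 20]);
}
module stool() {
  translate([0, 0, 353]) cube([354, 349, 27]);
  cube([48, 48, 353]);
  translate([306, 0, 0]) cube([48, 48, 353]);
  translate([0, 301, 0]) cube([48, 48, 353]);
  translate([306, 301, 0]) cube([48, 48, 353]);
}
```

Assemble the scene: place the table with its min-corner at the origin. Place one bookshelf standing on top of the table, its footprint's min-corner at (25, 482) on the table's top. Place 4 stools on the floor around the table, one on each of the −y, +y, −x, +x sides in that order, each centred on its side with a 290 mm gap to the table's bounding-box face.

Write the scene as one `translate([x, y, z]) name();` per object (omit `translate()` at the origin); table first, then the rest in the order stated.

table();
translate([25, 482, 704]) bookshelf();
translate([584, -639, 0]) stool();
translate([584, 1125, 0]) stool();
translate([-644, 243, 0]) stool();
translate([1812, 243, 0]) stool();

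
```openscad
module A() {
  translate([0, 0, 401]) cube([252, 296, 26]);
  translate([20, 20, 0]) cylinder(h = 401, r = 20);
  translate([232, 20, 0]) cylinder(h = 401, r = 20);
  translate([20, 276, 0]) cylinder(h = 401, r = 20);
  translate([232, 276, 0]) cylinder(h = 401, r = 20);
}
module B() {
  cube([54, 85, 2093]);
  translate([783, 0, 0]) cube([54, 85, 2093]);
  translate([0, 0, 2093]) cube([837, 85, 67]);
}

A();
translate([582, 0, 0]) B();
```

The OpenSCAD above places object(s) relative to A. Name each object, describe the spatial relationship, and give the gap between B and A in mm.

The door frame's nearest face is 330 mm from the stool's +x face.

A is a stool. B is a door frame. The door frame is on the floor beside the stool on its +x side. The gap between the door frame and the stool is 330 mm.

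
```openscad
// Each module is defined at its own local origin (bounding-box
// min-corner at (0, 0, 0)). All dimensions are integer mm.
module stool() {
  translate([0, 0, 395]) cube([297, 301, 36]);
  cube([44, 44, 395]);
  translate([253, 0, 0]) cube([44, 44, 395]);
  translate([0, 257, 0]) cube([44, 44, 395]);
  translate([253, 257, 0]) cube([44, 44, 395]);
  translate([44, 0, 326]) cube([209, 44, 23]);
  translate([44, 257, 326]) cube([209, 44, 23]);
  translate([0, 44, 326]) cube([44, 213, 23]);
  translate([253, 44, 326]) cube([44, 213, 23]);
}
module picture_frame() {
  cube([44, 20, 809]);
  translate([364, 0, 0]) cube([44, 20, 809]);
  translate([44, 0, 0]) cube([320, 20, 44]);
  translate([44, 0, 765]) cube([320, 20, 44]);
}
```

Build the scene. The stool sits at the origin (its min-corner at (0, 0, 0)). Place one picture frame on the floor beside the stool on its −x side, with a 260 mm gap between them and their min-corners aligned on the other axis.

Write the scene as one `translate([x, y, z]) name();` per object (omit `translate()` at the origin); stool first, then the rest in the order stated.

stool();
translate([-668, 0, 0]) picture_frame();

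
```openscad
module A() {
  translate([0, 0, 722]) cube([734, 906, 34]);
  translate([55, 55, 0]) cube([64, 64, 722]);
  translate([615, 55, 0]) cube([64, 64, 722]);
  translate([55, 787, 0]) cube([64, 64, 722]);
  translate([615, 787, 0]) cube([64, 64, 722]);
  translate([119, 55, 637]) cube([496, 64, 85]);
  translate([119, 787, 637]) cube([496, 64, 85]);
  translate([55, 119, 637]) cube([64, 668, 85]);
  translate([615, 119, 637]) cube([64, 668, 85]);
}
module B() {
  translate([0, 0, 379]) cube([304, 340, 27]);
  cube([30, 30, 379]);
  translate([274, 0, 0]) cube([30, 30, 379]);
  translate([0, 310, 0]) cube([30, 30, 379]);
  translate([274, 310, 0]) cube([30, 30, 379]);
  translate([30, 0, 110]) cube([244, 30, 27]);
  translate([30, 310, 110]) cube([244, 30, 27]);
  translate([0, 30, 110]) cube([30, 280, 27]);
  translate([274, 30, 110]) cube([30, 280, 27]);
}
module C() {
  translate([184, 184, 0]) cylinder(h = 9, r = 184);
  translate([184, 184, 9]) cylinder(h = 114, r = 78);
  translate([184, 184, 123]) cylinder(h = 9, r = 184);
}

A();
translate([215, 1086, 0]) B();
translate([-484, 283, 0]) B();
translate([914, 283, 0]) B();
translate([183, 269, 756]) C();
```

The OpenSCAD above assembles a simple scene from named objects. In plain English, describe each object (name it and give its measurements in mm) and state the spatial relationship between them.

A is a table: top 734 mm (x) × 906 mm (y), 34 mm thick, upper face at z = 756 mm, on four 64×64 mm square legs, each inset 55 mm from the nearest pair of top edges, running from z = 0 to the bottom of the top. Four apron rails, 64 mm thick and 85 mm tall, run between adjacent legs with their top edges flush with the underside of the top and their outer faces flush with the legs' outer faces.

B is a simple wooden stool: a rectangular seat 304 mm (x) by 340 mm (y), 27 mm thick, top face at z = 406 mm, on four square legs, each 30×30 mm in cross-section. The legs rest on z = 0, each flush with a corner of the seat. Four stretchers, 30 mm wide and 27 mm tall, connect adjacent legs with their undersides at z = 110 mm, each running between the inner faces of the legs it joins and aligned with the legs' outer faces on the other axis.

C is a spool: two coaxial disc flanges of radius 184 mm and thickness 9 mm, joined by a core cylinder of radius 78 mm and height 114 mm. The lower flange rests on z = 0 and the three cylinders share a vertical axis.

Three stools sit around the table at the +y, −x, +x sides. The spool is on top of the table, centred.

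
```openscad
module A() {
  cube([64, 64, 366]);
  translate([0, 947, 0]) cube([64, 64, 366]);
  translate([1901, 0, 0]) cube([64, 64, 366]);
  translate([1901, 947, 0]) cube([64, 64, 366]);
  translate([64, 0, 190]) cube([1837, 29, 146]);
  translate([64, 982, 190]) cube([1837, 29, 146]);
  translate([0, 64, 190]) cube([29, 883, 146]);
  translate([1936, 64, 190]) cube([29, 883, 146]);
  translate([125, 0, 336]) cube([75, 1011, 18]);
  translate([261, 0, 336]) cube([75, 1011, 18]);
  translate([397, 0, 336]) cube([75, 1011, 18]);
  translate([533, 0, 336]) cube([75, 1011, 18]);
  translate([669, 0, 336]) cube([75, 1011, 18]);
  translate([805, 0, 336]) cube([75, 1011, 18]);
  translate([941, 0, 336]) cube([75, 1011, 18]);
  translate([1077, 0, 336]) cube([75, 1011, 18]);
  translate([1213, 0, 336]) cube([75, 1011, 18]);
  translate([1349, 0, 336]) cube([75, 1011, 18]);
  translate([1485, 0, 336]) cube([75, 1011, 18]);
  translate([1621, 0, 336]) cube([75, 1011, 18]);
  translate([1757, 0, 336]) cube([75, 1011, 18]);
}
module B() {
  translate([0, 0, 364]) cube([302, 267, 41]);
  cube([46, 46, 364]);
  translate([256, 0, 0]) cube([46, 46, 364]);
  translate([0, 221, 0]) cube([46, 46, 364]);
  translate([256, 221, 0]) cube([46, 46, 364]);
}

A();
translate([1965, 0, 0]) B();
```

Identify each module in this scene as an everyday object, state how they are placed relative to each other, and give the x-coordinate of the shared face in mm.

A is a bed frame. B is a stool. The stool is against the bed frame's +x side, with their −y faces flush. The x-coordinate of the shared face is 1965 mm.

The bed frame's +x face and the stool's −x face are both at x = 1965 mm.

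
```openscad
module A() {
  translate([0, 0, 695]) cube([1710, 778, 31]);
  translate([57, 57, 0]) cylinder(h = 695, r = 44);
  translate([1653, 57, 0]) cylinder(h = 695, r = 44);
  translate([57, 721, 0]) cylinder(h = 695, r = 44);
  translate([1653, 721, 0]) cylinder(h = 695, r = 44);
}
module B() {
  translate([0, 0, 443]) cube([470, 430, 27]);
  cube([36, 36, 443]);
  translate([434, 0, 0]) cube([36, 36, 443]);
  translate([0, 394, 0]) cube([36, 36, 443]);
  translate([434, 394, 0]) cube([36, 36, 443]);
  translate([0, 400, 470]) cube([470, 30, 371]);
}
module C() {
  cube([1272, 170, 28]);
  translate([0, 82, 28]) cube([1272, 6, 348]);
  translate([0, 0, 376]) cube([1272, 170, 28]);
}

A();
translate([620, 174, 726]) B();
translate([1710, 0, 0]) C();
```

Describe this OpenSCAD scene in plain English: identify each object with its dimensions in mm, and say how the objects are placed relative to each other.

A is a rectangular dining table. The top is 1710×778×31 mm with its upper surface at z = 726 mm. It stands on four round legs of 88 mm diameter, each leg's bounding box inset 13 mm from the nearest pair of top edges, running from the floor to the underside of the top.

B is a chair. The seat is a 470×430×27 mm slab with its top at z = 470 mm, on four 36×36 mm corner legs (flush with the seat edges, standing on z = 0). A flat backrest 30 mm thick, 371 mm tall, spans the full seat width and rises from the seat top along its +y edge, rear face flush with the rear of the seat.

C is an I-beam lying along x, 1272 mm long. Overall section height 404 mm. Two flanges 170 mm wide (y) and 28 mm thick, one on the floor and one at the top; a web 6 mm thick runs between them, centred on the flange width.

The chair is on top of the table, centred. The I-beam is against the table's +x side, with their −y faces flush.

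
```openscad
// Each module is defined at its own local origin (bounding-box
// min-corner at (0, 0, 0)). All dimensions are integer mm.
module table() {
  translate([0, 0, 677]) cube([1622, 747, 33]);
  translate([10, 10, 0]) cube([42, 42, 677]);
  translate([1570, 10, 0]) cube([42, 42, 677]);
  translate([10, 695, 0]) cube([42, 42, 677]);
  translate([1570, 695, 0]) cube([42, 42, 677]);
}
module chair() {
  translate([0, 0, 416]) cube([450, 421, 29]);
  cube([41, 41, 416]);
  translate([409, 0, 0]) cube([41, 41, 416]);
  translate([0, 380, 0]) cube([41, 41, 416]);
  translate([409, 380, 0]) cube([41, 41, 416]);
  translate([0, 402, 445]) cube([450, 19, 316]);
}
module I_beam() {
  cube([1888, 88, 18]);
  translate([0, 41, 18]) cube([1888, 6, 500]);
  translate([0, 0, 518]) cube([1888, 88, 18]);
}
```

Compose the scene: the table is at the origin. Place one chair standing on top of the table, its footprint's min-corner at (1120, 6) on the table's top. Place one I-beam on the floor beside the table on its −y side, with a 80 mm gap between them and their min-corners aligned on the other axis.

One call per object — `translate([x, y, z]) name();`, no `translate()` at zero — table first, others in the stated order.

table();
translate([1120, 6, 710]) chair();
translate([0, -168, 0]) I_beam();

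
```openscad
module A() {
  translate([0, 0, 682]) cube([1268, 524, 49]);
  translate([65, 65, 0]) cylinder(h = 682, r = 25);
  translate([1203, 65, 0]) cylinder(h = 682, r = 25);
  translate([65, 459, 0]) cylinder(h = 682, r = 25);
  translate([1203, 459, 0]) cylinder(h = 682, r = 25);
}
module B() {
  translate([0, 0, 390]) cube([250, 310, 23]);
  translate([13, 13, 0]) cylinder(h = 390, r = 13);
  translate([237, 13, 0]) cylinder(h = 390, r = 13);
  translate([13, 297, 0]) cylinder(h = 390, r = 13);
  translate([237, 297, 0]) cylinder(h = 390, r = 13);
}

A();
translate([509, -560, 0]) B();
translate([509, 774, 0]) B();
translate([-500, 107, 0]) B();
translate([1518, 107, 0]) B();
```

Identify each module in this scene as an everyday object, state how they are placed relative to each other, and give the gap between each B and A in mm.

A is a table. B is a stool. Four stools sit around the table at the −y, +y, −x, +x sides. The gap between each stool and the table is 250 mm.

Each stool's nearest face is 250 mm from the table's bounding box.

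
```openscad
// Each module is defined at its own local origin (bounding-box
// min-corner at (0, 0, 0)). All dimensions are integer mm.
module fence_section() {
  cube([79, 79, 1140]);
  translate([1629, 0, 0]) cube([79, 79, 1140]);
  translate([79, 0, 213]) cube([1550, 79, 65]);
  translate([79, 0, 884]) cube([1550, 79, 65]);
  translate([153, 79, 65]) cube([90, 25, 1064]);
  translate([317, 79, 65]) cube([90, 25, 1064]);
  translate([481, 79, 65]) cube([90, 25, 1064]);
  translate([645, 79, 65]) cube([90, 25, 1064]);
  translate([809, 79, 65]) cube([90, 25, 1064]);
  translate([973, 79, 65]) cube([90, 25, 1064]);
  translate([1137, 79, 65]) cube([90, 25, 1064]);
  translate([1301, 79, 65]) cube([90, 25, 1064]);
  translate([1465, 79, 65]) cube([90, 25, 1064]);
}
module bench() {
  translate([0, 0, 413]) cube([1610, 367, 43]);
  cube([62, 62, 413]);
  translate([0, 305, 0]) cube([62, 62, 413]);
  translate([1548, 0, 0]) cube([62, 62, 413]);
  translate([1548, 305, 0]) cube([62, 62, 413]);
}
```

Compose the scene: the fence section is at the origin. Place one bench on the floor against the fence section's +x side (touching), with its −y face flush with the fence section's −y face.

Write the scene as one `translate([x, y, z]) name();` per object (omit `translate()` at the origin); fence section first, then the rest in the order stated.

fence_section();
translate([1708, 0, 0]) bench();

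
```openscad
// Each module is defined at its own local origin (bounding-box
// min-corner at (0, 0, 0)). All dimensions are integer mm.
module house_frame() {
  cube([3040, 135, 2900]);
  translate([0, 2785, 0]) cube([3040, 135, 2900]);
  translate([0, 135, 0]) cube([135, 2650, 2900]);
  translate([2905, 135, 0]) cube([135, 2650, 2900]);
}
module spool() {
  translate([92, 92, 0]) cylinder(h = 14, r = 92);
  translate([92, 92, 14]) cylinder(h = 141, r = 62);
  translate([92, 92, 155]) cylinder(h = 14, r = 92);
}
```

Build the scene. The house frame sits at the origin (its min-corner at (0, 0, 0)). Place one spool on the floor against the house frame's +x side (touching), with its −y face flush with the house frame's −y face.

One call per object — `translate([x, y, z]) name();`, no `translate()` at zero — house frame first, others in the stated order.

house_frame();
translate([3040, 0, 0]) spool();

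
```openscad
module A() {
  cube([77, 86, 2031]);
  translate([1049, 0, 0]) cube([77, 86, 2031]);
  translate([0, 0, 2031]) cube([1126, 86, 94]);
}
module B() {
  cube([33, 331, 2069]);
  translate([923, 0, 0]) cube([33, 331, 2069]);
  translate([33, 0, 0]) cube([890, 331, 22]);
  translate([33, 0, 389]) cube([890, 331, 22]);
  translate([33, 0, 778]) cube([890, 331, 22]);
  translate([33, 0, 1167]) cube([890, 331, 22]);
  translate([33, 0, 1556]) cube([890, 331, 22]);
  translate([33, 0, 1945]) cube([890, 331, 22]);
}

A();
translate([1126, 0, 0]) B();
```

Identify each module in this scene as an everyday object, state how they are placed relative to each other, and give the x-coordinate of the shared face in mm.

A is a door frame. B is a bookshelf. The bookshelf is against the door frame's +x side, with their −y faces flush. The x-coordinate of the shared face is 1126 mm.

The door frame's +x face and the bookshelf's −x face are both at x = 1126 mm.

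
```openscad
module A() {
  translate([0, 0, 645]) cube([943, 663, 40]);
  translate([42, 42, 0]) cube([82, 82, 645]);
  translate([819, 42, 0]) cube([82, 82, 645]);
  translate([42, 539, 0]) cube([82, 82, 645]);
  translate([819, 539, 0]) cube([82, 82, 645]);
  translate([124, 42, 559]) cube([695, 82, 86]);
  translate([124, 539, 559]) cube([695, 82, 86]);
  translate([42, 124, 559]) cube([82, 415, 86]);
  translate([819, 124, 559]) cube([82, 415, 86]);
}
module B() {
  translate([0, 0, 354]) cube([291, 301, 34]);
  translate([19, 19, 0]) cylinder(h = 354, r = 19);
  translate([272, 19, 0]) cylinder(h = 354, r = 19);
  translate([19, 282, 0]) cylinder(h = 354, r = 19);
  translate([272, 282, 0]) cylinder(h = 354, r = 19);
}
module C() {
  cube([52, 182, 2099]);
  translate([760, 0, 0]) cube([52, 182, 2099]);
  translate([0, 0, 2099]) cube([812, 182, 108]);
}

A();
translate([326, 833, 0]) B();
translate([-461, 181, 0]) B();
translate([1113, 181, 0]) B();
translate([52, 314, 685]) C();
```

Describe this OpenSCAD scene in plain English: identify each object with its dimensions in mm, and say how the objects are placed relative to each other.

A is a rectangular dining table. The top is 943×663×40 mm with its upper surface at z = 685 mm. It stands on four 82×82 mm square legs, each inset 42 mm from the nearest pair of top edges, running from the floor to the underside of the top. Four apron rails, 82 mm thick and 86 mm tall, run between adjacent legs with their top edges flush with the underside of the top and their outer faces flush with the legs' outer faces.

B is a four-legged stool. The seat is 291×301 mm, 34 mm thick, top at z = 388 mm. It stands on four round legs, each 38 mm in diameter, from z = 0 to the seat underside, each leg's axis is inset half a diameter from the nearest pair of seat edges (so the leg's bounding box is flush with the corner).

C is a door frame. The clear opening is 708 mm wide and 2099 mm high. Two 52 mm wide jambs, 182 mm deep, stand either side of the opening from the floor to the top of the opening. A 108 mm thick head sits across the top of both jambs, spanning the full outside width of the frame.

Three stools sit around the table at the +y, −x, +x sides. The door frame is on top of the table.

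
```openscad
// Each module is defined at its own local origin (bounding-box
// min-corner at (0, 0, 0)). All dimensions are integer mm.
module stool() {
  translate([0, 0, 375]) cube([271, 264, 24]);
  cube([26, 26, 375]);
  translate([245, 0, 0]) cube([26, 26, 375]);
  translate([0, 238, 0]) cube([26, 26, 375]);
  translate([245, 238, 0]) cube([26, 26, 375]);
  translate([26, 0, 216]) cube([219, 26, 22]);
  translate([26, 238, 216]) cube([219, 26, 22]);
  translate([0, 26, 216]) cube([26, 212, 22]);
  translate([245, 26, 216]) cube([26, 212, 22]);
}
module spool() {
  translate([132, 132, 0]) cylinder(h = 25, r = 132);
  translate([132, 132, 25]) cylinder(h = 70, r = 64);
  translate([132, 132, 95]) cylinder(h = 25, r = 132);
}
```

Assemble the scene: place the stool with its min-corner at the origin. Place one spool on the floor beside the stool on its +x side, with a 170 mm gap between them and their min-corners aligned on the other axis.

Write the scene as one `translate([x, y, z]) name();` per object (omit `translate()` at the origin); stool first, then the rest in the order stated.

stool();
translate([441, 0, 0]) spool();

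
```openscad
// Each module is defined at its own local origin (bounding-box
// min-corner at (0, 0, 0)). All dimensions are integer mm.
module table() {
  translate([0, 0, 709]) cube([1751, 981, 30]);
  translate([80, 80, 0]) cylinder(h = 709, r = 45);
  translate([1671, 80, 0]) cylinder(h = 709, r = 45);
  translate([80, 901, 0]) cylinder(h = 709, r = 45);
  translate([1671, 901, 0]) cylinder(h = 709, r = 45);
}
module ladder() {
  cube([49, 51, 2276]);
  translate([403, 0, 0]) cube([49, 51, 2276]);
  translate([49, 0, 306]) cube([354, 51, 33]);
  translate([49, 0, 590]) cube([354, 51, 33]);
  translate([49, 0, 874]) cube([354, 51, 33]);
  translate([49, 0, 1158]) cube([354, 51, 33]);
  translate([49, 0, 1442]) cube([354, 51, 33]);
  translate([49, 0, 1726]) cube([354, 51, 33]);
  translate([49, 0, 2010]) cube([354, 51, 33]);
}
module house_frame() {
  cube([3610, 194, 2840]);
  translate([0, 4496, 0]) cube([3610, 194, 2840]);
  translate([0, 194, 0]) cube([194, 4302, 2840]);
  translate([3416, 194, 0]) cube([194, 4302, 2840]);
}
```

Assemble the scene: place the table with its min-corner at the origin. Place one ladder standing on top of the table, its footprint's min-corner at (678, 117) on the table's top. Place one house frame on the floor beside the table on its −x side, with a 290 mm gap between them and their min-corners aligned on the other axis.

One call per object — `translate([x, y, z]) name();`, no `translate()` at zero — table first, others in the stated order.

table();
translate([678, 117, 739]) ladder();
translate([-3900, 0, 0]) house_frame();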